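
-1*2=-2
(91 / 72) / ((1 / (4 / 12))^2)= 0.14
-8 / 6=-1.33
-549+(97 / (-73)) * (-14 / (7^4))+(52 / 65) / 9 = -618479609 / 1126755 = -548.90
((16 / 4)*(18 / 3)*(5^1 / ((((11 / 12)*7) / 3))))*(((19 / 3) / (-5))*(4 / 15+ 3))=-12768 / 55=-232.15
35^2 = 1225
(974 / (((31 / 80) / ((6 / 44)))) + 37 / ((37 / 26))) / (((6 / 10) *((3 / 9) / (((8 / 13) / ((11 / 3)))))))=15089520 / 48763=309.45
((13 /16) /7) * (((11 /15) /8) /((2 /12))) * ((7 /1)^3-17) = 23309 /1120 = 20.81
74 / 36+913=16471 / 18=915.06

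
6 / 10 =3 / 5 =0.60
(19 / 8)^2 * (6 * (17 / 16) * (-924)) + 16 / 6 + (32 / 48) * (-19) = -4254221 / 128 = -33236.10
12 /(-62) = -6 /31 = -0.19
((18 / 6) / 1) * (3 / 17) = 9 / 17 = 0.53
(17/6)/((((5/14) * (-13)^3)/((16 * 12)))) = -7616/10985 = -0.69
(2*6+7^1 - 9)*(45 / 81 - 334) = -30010 / 9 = -3334.44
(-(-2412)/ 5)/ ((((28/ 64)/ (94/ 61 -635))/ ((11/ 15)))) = -5467856064/ 10675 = -512211.34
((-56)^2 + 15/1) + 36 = 3187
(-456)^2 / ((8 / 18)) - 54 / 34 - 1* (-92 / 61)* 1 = 485166589 / 1037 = 467855.92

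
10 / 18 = 5 / 9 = 0.56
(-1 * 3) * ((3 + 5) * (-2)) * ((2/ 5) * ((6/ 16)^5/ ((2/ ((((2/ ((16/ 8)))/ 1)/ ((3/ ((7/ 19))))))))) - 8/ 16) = -4667739/ 194560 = -23.99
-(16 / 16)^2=-1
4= 4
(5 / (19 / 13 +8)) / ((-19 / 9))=-195 / 779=-0.25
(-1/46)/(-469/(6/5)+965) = -3/79235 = -0.00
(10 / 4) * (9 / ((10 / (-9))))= -81 / 4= -20.25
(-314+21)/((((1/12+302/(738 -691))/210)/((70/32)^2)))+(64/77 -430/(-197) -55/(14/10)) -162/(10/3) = -57683965518467/1272809120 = -45320.20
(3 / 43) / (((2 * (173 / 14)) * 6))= 7 / 14878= 0.00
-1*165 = -165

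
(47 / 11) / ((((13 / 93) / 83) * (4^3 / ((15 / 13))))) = 5441895 / 118976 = 45.74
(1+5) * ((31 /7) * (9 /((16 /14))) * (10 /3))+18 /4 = 702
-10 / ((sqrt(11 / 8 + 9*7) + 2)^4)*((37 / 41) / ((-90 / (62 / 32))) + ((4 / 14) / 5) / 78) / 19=6378073372 / 1509670074876327 - 152879936*sqrt(1030) / 1509670074876327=0.00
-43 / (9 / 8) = -344 / 9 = -38.22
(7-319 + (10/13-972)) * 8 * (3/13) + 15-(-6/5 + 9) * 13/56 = -111478923/47320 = -2355.85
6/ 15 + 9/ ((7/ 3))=149/ 35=4.26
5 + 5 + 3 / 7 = 73 / 7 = 10.43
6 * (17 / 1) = 102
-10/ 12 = -0.83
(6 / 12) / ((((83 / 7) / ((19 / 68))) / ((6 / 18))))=133 / 33864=0.00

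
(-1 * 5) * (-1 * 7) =35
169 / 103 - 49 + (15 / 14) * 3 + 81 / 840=-1270359 / 28840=-44.05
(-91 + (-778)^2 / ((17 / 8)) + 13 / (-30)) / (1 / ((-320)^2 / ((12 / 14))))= 5204739599360 / 153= 34017905878.17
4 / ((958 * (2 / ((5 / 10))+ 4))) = 1 / 1916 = 0.00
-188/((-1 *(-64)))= -47/16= -2.94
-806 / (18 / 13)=-5239 / 9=-582.11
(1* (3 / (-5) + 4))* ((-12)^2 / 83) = 2448 / 415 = 5.90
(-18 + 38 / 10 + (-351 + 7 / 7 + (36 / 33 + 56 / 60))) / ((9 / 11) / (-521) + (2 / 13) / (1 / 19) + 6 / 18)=-404747707 / 3637430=-111.27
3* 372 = 1116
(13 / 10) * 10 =13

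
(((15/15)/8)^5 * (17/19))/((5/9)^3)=12393/77824000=0.00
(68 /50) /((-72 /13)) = -221 /900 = -0.25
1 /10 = 0.10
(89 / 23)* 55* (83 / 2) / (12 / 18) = 1218855 / 92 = 13248.42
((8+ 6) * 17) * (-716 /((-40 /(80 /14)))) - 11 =24333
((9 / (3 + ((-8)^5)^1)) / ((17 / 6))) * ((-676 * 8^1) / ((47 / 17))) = 292032 / 1539955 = 0.19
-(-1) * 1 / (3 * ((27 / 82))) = 82 / 81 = 1.01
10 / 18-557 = -5008 / 9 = -556.44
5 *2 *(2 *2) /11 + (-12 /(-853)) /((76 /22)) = 649006 /178277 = 3.64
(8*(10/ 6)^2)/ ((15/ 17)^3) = 32.35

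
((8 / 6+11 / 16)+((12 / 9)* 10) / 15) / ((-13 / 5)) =-2095 / 1872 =-1.12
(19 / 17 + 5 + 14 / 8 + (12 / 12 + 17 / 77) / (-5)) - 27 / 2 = -153847 / 26180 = -5.88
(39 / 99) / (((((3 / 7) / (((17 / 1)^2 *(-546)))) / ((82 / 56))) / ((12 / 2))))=-14017367 / 11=-1274306.09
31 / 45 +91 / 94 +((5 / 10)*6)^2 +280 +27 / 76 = 46777307 / 160740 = 291.01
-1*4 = -4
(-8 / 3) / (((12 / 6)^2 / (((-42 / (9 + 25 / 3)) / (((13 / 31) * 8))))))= 651 / 1352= 0.48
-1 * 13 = -13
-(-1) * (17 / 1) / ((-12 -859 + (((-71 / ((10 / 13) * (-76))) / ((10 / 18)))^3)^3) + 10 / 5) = 2808673721468416000000000000000000 / 44791203607500372452020398544708307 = 0.06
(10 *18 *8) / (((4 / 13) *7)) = 4680 / 7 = 668.57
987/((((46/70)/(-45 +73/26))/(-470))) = 29784375.50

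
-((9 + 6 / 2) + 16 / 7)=-100 / 7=-14.29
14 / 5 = 2.80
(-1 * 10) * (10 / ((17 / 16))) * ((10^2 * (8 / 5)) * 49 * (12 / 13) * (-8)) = 1204224000 / 221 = 5448977.38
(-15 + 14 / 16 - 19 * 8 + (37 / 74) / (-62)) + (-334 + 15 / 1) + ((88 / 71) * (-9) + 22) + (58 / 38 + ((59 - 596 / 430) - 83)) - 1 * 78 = -41441545331 / 71928680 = -576.15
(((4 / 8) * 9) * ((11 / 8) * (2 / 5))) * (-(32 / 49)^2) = -12672 / 12005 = -1.06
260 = 260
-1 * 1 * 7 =-7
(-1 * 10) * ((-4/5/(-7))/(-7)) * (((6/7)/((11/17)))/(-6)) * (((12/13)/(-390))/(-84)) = -68/66951885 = -0.00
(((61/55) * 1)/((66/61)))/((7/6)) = 3721/4235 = 0.88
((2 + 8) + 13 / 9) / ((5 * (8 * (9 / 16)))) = 206 / 405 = 0.51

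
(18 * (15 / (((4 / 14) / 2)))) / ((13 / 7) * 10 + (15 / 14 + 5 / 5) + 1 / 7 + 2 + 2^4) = 8820 / 181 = 48.73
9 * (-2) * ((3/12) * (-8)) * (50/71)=1800/71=25.35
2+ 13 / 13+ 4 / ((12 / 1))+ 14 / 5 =92 / 15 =6.13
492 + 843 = 1335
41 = 41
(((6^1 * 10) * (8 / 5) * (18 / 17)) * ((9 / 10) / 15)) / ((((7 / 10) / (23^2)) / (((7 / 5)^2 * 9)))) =172767168 / 2125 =81302.20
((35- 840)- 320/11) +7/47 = -431148/517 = -833.94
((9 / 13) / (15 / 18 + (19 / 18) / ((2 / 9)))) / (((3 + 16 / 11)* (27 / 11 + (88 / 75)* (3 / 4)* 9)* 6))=6050 / 13529243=0.00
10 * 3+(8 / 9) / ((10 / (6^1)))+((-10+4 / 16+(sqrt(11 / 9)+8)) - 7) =sqrt(11) / 3+1307 / 60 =22.89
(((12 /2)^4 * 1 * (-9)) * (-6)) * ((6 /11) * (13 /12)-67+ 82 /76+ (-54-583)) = -10272741408 /209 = -49151872.77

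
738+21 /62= 45777 /62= 738.34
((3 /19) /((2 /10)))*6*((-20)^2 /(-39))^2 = 1600000 /3211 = 498.29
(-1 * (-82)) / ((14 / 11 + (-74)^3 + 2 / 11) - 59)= -902 / 4458097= -0.00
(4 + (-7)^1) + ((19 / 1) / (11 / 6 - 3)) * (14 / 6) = -41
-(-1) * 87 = 87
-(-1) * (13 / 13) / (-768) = -1 / 768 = -0.00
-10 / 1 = -10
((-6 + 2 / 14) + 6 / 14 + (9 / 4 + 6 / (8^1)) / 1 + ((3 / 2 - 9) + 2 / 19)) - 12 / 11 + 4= -20231 / 2926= -6.91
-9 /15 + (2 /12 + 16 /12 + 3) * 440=9897 /5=1979.40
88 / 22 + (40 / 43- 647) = -642.07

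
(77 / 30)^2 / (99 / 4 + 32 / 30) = 5929 / 23235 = 0.26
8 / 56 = 1 / 7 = 0.14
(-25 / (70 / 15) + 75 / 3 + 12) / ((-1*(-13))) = 443 / 182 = 2.43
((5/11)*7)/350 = 1/110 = 0.01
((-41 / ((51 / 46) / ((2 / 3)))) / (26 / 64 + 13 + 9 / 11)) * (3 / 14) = -663872 / 1787499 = -0.37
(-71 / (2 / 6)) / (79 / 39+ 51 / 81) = -74763 / 932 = -80.22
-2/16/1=-1/8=-0.12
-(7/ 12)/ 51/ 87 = -7/ 53244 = -0.00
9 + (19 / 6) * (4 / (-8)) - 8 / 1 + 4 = 41 / 12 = 3.42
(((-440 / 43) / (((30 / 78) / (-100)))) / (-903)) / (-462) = 5200 / 815409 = 0.01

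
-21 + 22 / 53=-1091 / 53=-20.58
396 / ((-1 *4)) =-99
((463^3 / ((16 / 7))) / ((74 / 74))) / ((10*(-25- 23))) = -694769929 / 7680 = -90464.83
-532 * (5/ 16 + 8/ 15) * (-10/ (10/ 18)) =80997/ 10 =8099.70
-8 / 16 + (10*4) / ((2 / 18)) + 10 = 739 / 2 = 369.50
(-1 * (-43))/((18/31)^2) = 41323/324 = 127.54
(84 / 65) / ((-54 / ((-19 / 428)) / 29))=3857 / 125190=0.03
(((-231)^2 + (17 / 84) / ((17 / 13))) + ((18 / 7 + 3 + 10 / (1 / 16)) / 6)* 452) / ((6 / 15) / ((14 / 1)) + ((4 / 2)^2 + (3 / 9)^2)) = 82951095 / 5216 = 15903.20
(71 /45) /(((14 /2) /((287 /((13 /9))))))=2911 /65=44.78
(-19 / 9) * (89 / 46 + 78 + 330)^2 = -6756142531 / 19044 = -354764.89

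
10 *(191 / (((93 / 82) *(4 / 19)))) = 743945 / 93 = 7999.41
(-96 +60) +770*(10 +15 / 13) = 111182 / 13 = 8552.46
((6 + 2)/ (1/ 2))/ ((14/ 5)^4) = 625/ 2401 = 0.26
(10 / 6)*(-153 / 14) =-255 / 14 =-18.21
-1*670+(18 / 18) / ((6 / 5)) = -4015 / 6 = -669.17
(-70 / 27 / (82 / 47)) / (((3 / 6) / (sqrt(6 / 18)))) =-3290* sqrt(3) / 3321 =-1.72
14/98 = 1/7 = 0.14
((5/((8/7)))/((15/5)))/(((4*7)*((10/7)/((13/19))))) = 91/3648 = 0.02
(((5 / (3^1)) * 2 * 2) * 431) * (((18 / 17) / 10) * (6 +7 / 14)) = 33618 / 17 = 1977.53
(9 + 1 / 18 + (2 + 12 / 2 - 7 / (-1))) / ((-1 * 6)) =-433 / 108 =-4.01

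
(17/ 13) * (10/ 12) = 85/ 78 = 1.09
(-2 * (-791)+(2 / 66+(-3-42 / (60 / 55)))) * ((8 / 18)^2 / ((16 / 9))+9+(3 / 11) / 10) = 183970745 / 13068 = 14077.96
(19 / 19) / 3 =1 / 3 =0.33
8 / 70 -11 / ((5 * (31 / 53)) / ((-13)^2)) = -137913 / 217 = -635.54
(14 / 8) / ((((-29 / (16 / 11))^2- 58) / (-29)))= -448 / 2997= -0.15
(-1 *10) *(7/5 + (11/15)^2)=-872/45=-19.38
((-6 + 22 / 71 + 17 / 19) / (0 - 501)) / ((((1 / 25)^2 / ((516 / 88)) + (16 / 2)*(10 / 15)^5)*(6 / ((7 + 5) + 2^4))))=32858476875 / 775174247153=0.04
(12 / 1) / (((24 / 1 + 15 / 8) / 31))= 992 / 69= 14.38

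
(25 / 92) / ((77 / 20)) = 125 / 1771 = 0.07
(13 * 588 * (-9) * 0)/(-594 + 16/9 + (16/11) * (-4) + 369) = 0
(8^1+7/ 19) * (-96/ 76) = -3816/ 361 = -10.57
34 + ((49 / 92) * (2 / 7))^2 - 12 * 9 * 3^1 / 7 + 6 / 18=-530087 / 44436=-11.93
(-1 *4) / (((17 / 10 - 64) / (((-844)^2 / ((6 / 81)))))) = 384661440 / 623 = 617434.09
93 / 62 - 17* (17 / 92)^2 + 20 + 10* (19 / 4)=579103 / 8464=68.42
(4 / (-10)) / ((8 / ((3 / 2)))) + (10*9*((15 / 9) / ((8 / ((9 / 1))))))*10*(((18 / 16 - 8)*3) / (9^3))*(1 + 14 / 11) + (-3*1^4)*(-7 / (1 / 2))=-66.58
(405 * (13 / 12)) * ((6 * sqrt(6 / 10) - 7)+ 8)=2477.88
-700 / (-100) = 7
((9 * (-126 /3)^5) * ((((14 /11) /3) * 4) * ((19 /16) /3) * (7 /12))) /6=-76814101.64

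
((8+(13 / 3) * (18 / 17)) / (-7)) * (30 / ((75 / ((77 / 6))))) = -2354 / 255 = -9.23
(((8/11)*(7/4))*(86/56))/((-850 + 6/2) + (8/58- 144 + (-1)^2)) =-1247/631532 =-0.00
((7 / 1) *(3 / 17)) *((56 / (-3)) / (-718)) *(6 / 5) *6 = 7056 / 30515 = 0.23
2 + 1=3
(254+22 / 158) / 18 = 20077 / 1422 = 14.12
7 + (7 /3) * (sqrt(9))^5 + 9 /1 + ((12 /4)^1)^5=826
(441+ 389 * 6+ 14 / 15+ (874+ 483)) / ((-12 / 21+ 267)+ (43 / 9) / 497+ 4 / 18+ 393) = 13204722 / 2107615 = 6.27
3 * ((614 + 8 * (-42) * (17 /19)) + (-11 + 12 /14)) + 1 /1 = 910.68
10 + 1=11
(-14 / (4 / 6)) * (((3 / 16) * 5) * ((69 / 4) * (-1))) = 21735 / 64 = 339.61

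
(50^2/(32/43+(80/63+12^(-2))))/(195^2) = 481600/14803893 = 0.03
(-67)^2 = 4489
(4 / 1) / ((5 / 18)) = 72 / 5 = 14.40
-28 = -28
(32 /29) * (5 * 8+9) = 1568 /29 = 54.07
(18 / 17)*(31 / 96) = 93 / 272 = 0.34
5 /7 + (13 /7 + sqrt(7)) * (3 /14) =3 * sqrt(7) /14 + 109 /98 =1.68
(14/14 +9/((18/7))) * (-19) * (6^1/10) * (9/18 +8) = -8721/20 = -436.05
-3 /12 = -1 /4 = -0.25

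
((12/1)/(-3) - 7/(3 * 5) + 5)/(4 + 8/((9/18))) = 2/75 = 0.03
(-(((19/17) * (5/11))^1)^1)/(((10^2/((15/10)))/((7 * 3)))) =-1197/7480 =-0.16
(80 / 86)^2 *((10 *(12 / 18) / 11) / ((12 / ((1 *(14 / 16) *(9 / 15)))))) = 1400 / 61017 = 0.02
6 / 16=3 / 8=0.38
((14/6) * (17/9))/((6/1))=119/162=0.73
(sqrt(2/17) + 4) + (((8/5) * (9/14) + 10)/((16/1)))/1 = sqrt(34)/17 + 1313/280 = 5.03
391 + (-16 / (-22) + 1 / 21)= 90500 / 231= 391.77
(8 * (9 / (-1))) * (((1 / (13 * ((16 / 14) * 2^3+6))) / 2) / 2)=-63 / 689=-0.09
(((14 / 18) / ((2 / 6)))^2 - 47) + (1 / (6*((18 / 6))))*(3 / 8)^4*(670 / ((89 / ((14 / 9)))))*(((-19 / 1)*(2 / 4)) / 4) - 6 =-624500323 / 13123584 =-47.59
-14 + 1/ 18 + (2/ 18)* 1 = -83/ 6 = -13.83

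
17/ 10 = 1.70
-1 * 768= -768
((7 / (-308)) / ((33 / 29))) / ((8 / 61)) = -1769 / 11616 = -0.15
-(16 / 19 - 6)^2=-9604 / 361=-26.60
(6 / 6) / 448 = 1 / 448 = 0.00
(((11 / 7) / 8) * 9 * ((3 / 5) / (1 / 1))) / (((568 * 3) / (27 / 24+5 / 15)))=33 / 36352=0.00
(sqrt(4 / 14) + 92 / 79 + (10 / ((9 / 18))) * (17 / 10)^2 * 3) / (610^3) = sqrt(14) / 1588867000 + 68953 / 89657495000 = 0.00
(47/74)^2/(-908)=-0.00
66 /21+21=169 /7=24.14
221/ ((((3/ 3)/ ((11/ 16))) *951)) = 2431/ 15216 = 0.16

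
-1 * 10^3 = -1000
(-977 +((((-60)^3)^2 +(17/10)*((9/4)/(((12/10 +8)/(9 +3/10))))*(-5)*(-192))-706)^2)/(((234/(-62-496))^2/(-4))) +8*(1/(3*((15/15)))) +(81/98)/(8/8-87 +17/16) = -98253582308537204834074415231308/1984433997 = -49512144247212876606484.79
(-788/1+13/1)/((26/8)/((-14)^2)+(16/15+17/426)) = -647094000/937789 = -690.02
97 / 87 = 1.11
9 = 9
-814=-814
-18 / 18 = -1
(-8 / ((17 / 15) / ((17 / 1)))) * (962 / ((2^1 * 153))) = -19240 / 51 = -377.25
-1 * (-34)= 34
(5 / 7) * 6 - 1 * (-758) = 5336 / 7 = 762.29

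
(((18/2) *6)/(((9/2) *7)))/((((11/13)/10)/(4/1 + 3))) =1560/11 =141.82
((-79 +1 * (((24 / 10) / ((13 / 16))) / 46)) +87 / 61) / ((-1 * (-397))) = -0.20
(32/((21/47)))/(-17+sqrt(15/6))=-51136/12033 - 1504*sqrt(10)/12033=-4.64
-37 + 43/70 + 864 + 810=114633/70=1637.61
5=5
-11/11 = -1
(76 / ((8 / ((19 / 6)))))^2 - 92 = 117073 / 144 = 813.01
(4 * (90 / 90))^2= 16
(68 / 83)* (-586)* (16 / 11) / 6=-318784 / 2739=-116.39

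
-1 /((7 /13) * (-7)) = 13 /49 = 0.27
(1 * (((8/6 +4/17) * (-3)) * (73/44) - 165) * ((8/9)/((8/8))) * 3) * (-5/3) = 1292600/1683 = 768.03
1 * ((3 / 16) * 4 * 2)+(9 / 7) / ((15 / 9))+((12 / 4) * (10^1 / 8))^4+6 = 1845987 / 8960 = 206.03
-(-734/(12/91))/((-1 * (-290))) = 33397/1740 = 19.19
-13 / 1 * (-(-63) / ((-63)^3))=13 / 3969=0.00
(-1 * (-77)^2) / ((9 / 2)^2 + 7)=-23716 / 109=-217.58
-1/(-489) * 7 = 7/489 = 0.01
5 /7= 0.71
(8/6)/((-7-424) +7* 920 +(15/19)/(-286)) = 21736/97958673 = 0.00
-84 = -84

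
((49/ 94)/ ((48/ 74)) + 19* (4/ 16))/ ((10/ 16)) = 12529/ 1410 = 8.89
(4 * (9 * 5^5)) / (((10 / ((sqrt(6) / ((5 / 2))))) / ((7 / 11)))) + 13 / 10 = 13 / 10 + 31500 * sqrt(6) / 11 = 7015.75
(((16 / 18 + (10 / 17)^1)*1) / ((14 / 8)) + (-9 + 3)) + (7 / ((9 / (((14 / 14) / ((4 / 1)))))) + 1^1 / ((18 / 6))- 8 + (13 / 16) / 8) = -190805 / 15232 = -12.53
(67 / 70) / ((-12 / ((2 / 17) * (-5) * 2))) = 67 / 714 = 0.09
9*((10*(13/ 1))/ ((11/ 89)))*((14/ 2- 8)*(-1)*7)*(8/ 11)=48192.40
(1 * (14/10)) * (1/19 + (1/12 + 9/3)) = 1001/228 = 4.39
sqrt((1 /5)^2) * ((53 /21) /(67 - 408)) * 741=-13091 /11935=-1.10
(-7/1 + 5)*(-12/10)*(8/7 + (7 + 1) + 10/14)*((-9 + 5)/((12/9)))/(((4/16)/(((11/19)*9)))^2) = -30829.52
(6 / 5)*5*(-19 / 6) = -19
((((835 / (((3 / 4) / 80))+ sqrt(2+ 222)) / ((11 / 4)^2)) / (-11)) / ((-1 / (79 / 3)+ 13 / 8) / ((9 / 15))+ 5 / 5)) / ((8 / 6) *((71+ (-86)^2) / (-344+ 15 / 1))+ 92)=-111116723200 / 23355095599- 4990272 *sqrt(14) / 23355095599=-4.76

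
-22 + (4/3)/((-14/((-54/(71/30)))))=-9854/497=-19.83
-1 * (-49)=49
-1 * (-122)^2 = -14884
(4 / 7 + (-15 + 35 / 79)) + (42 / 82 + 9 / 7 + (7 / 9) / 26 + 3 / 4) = -121046795 / 10610964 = -11.41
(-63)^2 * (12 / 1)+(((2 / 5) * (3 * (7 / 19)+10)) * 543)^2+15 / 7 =370564259487 / 63175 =5865678.82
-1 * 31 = -31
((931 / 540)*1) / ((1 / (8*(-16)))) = -220.68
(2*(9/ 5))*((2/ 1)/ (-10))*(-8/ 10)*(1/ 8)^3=9/ 8000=0.00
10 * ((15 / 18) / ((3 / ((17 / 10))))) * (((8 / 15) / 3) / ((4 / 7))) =119 / 81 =1.47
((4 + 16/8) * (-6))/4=-9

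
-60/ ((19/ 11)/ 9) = -5940/ 19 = -312.63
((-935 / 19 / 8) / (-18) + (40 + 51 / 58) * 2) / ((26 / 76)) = 239.99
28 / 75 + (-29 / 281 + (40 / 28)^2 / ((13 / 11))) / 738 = 1240197011 / 3302494650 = 0.38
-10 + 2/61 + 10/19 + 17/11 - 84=-1171575/12749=-91.90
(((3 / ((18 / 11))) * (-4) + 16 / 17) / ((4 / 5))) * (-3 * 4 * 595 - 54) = 57481.47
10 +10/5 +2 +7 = 21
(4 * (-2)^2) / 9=16 / 9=1.78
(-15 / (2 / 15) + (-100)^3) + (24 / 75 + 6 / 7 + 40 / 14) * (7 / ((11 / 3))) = -550057639 / 550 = -1000104.80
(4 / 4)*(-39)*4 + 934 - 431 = 347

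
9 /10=0.90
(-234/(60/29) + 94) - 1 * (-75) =559/10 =55.90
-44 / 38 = -22 / 19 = -1.16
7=7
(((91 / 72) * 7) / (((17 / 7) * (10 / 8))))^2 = 19882681 / 2340900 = 8.49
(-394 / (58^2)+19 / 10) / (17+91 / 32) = 239904 / 2670175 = 0.09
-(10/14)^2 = -25/49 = -0.51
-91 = -91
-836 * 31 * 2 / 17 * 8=-414656 / 17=-24391.53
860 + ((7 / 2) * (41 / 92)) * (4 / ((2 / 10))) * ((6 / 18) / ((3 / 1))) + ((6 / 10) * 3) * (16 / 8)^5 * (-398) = -45666961 / 2070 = -22061.33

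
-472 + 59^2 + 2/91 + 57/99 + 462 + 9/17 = 177255563/51051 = 3472.13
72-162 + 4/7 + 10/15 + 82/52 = -87.18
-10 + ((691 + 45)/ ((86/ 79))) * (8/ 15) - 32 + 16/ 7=320.87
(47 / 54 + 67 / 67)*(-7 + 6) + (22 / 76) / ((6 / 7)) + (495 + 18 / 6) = 1018751 / 2052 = 496.47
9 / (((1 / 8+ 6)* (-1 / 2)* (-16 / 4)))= 0.73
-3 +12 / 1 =9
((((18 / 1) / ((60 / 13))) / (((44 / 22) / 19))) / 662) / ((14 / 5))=741 / 37072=0.02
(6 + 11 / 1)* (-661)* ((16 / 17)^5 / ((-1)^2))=-693108736 / 83521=-8298.62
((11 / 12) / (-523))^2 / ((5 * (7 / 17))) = 2057 / 1378586160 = 0.00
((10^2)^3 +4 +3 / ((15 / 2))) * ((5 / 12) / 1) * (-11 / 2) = -9166707 / 4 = -2291676.75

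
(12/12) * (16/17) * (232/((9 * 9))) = 3712/1377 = 2.70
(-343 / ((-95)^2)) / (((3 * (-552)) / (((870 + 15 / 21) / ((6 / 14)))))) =18179 / 389880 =0.05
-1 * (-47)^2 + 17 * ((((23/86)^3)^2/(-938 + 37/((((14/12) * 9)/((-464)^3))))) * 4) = -1651631855444904194894197/747683049092282184736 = -2209.00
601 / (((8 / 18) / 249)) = 1346841 / 4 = 336710.25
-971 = -971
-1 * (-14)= 14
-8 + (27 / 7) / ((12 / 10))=-67 / 14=-4.79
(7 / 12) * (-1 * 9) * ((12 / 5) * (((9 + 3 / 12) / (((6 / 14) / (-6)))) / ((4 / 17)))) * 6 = 832167 / 20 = 41608.35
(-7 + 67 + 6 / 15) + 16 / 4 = 322 / 5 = 64.40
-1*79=-79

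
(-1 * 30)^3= -27000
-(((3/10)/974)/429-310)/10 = 431774199/13928200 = 31.00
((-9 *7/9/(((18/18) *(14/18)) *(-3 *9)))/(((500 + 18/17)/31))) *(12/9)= 1054/38331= 0.03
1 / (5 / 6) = 6 / 5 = 1.20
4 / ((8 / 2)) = 1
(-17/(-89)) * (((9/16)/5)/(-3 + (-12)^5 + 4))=-153/1771676720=-0.00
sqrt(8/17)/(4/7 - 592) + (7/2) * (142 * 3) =1491 - 7 * sqrt(34)/35190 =1491.00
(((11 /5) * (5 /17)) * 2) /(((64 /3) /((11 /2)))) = 363 /1088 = 0.33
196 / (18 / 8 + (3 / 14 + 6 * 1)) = 5488 / 237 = 23.16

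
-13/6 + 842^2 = 4253771/6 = 708961.83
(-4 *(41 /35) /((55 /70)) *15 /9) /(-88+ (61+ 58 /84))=4592 /12155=0.38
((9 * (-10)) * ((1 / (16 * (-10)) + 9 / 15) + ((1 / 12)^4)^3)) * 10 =-132348366028825 / 247669456896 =-534.38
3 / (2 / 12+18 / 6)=18 / 19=0.95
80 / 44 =20 / 11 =1.82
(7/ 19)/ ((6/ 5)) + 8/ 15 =479/ 570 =0.84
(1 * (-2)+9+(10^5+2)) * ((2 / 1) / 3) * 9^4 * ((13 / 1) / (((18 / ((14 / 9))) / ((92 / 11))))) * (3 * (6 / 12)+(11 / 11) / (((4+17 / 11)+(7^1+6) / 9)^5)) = 1345275273409539193028853 / 218189160066944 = 6165637527.53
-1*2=-2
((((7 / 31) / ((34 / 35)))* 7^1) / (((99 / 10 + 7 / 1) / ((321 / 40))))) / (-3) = -183505 / 712504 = -0.26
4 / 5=0.80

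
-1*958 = -958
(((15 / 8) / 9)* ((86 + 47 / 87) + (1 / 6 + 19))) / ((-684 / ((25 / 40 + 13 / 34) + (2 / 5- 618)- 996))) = 2241009251 / 43163136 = 51.92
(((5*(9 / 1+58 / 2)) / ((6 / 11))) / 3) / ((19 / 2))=110 / 9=12.22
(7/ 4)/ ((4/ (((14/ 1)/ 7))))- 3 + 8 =47/ 8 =5.88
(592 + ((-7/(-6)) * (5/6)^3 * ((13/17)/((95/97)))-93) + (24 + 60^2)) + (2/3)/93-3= 53471547709/12976848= 4120.53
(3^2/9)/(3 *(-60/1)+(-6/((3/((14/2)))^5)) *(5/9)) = -729/299290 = -0.00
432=432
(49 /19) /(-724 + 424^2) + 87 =295973005 /3401988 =87.00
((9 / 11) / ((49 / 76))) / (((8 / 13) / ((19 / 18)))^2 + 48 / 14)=3477513 / 10326778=0.34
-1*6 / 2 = -3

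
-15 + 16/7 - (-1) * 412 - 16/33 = 92123/231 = 398.80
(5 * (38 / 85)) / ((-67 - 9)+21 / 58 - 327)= -2204 / 397001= -0.01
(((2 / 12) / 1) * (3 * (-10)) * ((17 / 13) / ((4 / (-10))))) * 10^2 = 21250 / 13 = 1634.62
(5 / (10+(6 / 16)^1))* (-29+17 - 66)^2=243360 / 83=2932.05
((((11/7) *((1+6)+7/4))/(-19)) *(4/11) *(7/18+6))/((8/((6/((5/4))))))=-115/114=-1.01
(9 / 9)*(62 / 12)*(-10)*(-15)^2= -11625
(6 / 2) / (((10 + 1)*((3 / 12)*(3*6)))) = 0.06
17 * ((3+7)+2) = 204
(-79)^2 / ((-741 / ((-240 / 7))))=499280 / 1729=288.77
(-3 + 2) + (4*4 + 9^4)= 6576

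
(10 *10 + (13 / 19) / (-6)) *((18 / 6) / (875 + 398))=11387 / 48374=0.24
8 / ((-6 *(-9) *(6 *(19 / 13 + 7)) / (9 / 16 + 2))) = 533 / 71280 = 0.01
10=10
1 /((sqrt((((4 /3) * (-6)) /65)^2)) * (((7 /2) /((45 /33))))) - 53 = -15349 /308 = -49.83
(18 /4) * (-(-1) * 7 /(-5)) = -63 /10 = -6.30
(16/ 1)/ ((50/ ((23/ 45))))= 184/ 1125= 0.16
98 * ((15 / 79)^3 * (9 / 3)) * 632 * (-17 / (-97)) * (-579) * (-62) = 4844291508000 / 605377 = 8002106.96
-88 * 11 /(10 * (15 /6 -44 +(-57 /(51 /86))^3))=4755784 /43629119935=0.00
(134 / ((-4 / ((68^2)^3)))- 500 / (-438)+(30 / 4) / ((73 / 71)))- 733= -1450682572859311 / 438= -3312060668628.56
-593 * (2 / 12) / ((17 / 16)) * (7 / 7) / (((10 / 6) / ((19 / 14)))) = -75.74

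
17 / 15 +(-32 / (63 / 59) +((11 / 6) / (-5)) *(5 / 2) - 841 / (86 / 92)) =-50356301 / 54180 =-929.43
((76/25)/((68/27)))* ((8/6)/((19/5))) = 36/85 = 0.42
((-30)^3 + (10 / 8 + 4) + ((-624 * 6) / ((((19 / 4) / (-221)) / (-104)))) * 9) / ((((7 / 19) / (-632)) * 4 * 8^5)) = 979090720575 / 458752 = 2134248.40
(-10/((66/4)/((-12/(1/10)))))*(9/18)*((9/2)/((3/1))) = 600/11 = 54.55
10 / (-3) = -10 / 3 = -3.33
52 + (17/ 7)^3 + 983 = 359918/ 343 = 1049.32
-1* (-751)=751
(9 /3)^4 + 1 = 82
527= 527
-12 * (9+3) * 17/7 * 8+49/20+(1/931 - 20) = -52420201/18620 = -2815.26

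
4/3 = 1.33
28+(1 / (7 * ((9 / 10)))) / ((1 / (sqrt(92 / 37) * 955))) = 28+19100 * sqrt(851) / 2331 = 267.03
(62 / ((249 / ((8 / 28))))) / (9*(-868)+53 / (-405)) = -16740 / 1838233453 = -0.00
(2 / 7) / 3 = 2 / 21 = 0.10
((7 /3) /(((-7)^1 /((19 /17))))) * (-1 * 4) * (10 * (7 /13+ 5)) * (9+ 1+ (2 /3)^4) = 5022080 /5967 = 841.64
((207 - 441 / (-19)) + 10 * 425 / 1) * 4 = 17920.84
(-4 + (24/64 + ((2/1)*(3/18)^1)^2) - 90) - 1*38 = -9469/72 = -131.51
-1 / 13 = -0.08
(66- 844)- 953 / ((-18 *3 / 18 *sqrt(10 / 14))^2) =-41681 / 45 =-926.24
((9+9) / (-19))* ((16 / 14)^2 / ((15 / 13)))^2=-1384448 / 1140475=-1.21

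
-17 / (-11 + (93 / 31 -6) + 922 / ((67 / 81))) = -1139 / 73744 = -0.02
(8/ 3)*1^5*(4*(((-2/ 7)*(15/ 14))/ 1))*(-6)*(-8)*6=-940.41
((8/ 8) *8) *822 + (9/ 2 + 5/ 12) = 78971/ 12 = 6580.92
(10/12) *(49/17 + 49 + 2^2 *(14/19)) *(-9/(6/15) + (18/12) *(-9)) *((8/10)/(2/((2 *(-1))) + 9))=-53130/323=-164.49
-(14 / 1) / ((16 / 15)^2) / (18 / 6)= -4.10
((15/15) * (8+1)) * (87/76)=783/76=10.30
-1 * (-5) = 5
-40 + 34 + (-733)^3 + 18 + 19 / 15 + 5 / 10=-11814984697 / 30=-393832823.23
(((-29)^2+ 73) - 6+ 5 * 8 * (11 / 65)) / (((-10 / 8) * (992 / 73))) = -217029 / 4030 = -53.85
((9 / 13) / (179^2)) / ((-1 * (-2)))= 9 / 833066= 0.00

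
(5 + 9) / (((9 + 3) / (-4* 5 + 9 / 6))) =-259 / 12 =-21.58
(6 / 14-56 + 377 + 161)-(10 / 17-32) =61147 / 119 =513.84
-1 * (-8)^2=-64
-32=-32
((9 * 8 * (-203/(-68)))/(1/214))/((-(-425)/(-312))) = -243970272/7225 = -33767.51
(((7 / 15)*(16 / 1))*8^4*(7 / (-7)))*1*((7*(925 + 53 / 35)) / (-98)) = 1062600704 / 525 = 2024001.34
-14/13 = -1.08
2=2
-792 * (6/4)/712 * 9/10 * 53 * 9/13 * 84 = -26775441/5785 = -4628.43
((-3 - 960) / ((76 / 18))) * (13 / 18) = -12519 / 76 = -164.72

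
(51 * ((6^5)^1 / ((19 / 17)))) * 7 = 2483818.11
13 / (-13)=-1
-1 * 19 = -19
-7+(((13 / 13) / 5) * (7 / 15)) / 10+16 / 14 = -30701 / 5250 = -5.85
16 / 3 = 5.33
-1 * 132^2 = -17424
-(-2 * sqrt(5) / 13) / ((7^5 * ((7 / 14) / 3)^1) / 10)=120 * sqrt(5) / 218491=0.00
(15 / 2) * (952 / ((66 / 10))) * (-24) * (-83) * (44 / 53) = 94819200 / 53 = 1789041.51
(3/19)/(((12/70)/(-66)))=-1155/19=-60.79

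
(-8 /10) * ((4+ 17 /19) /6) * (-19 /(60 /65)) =403 /30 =13.43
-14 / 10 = -7 / 5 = -1.40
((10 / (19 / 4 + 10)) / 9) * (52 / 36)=520 / 4779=0.11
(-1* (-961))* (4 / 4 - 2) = -961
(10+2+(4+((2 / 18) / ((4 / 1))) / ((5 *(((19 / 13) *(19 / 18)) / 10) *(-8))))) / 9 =46195 / 25992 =1.78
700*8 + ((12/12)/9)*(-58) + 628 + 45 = 56399/9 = 6266.56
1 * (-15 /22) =-15 /22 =-0.68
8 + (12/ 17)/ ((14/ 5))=982/ 119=8.25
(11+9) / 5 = 4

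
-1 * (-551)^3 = 167284151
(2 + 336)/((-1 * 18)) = -169/9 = -18.78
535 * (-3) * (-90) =144450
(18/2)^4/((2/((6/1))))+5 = 19688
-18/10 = -9/5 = -1.80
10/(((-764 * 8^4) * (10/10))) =-5/1564672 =-0.00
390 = 390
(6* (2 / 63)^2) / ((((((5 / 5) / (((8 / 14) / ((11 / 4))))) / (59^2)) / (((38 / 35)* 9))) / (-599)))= -25600.49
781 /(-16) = -781 /16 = -48.81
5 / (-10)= -1 / 2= -0.50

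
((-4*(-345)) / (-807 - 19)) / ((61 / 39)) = -26910 / 25193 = -1.07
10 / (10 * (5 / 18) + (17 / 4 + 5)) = 360 / 433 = 0.83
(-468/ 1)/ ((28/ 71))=-8307/ 7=-1186.71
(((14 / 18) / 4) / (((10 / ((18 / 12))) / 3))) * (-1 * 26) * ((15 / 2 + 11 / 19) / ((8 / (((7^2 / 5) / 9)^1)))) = -1368913 / 547200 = -2.50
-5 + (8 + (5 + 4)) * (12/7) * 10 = 286.43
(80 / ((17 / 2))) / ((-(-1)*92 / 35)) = 1400 / 391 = 3.58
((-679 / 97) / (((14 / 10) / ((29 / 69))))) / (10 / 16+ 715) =-232 / 79005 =-0.00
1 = 1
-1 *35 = -35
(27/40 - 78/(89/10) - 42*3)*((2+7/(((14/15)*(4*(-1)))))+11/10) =-23390493/142400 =-164.26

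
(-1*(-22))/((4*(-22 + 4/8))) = -11/43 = -0.26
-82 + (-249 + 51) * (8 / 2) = -874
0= 0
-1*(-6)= 6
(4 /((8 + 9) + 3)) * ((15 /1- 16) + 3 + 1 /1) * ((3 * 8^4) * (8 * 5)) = 294912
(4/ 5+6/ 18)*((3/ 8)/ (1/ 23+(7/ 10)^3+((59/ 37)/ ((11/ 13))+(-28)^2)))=3978425/ 7360282823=0.00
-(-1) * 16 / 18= 8 / 9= 0.89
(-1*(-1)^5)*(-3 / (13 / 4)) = -12 / 13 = -0.92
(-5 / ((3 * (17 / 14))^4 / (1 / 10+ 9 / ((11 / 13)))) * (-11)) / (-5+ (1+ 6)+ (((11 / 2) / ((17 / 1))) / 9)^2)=90738592 / 54156577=1.68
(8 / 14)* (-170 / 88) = -85 / 77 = -1.10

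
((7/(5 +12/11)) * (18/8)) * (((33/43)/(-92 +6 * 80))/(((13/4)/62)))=708939/7265882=0.10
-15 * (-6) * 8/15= 48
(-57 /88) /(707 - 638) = -19 /2024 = -0.01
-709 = -709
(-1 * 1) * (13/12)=-1.08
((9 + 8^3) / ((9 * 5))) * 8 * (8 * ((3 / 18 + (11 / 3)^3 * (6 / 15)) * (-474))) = -6984143.68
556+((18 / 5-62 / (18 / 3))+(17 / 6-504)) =48.10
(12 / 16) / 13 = 3 / 52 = 0.06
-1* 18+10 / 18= -157 / 9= -17.44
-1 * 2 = -2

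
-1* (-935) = 935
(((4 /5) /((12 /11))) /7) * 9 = 33 /35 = 0.94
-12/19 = -0.63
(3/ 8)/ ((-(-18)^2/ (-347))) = 347/ 864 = 0.40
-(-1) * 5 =5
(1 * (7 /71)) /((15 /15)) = 7 /71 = 0.10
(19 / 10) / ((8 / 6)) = 57 / 40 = 1.42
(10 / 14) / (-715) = -1 / 1001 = -0.00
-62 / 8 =-31 / 4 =-7.75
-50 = -50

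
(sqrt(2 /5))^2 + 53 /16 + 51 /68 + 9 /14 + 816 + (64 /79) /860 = 312401387 /380464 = 821.11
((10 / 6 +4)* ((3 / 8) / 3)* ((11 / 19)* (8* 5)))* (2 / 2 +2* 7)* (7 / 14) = 4675 / 38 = 123.03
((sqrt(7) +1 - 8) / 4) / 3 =-7 / 12 +sqrt(7) / 12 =-0.36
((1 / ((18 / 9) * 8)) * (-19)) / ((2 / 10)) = -95 / 16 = -5.94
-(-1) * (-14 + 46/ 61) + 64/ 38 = -13400/ 1159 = -11.56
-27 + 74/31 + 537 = 15884/31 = 512.39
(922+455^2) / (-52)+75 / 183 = -12683467 / 3172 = -3998.57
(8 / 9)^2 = 64 / 81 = 0.79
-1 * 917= -917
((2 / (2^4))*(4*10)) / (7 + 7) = 5 / 14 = 0.36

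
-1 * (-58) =58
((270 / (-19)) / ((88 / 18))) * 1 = -1215 / 418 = -2.91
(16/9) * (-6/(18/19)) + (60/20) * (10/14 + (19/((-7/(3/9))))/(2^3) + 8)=14.54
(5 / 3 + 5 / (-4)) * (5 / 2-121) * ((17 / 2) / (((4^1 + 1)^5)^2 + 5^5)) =-1343 / 31260000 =-0.00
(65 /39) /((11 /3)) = 5 /11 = 0.45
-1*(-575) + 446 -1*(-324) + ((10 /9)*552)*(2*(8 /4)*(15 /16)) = 3645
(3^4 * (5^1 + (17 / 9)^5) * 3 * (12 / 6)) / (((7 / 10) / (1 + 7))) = 161326.47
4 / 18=2 / 9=0.22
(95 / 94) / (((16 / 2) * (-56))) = -95 / 42112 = -0.00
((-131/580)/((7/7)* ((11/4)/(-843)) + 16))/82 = -110433/641358490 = -0.00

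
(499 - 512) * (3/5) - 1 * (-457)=2246/5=449.20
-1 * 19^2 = -361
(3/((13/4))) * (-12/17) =-144/221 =-0.65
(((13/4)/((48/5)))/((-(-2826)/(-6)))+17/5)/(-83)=-1537019/37529280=-0.04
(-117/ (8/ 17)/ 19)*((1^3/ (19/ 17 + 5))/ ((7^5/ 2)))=-2601/ 10218656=-0.00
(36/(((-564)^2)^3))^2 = 1/799363375487056999181662027776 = 0.00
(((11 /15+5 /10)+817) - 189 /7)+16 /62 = 736087 /930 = 791.49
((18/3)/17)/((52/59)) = 177/442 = 0.40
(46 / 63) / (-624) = -0.00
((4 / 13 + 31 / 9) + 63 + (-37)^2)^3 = 4740192721651087 / 1601613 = 2959636767.22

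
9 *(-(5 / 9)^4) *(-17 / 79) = 10625 / 57591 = 0.18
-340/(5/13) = -884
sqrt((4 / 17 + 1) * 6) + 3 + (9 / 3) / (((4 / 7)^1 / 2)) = 3 * sqrt(238) / 17 + 27 / 2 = 16.22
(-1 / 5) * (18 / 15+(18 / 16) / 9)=-53 / 200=-0.26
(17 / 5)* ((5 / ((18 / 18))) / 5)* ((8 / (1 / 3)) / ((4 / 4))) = 408 / 5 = 81.60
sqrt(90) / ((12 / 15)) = 15 * sqrt(10) / 4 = 11.86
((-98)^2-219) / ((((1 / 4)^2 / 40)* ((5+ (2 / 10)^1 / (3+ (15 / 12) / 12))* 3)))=4474768000 / 11319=395332.45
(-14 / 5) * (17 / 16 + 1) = -231 / 40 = -5.78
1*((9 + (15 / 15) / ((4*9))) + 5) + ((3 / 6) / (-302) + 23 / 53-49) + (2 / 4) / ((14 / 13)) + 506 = 951756305 / 2016756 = 471.92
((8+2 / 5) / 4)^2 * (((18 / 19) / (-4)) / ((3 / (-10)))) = 1323 / 380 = 3.48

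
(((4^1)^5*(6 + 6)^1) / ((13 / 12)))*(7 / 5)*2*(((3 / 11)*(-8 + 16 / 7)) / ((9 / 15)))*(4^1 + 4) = -94371840 / 143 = -659942.94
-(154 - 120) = -34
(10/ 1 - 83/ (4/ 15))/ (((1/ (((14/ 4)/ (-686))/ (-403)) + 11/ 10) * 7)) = -6025/ 11058474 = -0.00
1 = 1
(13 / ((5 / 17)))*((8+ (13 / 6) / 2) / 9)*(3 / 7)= 24089 / 1260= 19.12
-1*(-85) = 85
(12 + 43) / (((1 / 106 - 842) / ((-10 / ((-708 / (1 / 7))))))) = -0.00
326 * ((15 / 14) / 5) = 489 / 7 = 69.86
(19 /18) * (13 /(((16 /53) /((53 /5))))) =693823 /1440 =481.82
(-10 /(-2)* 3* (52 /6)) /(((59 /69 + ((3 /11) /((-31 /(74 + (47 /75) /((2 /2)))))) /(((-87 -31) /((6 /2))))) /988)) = 147333.43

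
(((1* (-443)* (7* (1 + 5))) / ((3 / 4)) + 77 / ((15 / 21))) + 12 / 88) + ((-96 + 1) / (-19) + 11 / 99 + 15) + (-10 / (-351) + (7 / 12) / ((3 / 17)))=-1905528479 / 77220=-24676.62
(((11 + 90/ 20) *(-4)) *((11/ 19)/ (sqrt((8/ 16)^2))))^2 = 1860496/ 361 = 5153.73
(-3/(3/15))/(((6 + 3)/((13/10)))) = -2.17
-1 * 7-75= -82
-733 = -733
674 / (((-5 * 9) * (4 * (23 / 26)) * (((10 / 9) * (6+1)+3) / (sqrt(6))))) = -4381 * sqrt(6) / 11155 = -0.96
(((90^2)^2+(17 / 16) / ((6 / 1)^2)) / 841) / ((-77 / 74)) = -1398280320629 / 18650016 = -74974.75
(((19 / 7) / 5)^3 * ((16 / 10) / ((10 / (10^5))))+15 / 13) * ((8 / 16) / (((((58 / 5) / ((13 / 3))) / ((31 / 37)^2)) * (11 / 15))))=274329967025 / 599167492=457.85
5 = 5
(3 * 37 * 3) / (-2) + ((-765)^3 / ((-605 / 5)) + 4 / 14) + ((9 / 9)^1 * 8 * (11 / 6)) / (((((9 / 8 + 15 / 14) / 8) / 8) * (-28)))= 3699794.76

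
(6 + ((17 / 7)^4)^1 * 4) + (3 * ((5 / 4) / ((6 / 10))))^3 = 59818985 / 153664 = 389.28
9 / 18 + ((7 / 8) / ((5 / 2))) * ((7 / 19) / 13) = 2519 / 4940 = 0.51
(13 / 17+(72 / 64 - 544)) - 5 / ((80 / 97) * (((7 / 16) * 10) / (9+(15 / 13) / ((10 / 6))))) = -4910983 / 8840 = -555.54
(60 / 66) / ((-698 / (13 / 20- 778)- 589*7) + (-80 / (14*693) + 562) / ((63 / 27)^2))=-53326210 / 235742750071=-0.00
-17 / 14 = -1.21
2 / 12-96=-575 / 6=-95.83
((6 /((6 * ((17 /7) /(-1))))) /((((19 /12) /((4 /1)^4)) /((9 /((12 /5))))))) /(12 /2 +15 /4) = -107520 /4199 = -25.61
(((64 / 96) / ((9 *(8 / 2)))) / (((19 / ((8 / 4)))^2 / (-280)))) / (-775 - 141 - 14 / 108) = 1120 / 17859031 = 0.00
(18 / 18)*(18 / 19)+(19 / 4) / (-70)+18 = 100439 / 5320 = 18.88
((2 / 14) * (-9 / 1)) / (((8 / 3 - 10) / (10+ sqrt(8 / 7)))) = 27 * sqrt(14) / 539+ 135 / 77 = 1.94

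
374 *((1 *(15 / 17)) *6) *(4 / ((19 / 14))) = 5835.79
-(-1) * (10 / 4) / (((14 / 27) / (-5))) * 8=-1350 / 7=-192.86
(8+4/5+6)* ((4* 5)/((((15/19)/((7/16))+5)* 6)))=19684/2715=7.25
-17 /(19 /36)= -612 /19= -32.21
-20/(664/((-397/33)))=1985/5478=0.36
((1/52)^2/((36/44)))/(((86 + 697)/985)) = 10835/19055088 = 0.00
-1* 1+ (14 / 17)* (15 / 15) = -3 / 17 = -0.18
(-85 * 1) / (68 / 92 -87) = 1955 / 1984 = 0.99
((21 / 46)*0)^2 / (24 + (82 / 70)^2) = 0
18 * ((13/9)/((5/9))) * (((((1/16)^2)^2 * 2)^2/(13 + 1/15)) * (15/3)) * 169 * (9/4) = 2669355/420906795008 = 0.00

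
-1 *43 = -43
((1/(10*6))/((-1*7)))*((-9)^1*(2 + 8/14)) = 0.06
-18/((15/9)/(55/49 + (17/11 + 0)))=-28.81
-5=-5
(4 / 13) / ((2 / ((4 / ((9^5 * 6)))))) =4 / 2302911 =0.00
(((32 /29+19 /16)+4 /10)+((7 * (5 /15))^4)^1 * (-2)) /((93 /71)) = -755081947 /17476560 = -43.21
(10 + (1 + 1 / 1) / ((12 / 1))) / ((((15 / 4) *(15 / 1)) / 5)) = 122 / 135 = 0.90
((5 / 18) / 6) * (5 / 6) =25 / 648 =0.04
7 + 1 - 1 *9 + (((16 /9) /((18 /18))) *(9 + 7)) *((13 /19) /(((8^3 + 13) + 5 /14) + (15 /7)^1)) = -173749 /180405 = -0.96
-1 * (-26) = 26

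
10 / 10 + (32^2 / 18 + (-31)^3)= -29733.11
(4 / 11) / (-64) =-1 / 176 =-0.01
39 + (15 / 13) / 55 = 5580 / 143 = 39.02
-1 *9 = -9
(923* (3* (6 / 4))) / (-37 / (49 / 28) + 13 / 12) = -348894 / 1685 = -207.06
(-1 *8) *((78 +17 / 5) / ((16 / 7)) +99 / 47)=-141823 / 470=-301.75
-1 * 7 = -7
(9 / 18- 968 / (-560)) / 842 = 0.00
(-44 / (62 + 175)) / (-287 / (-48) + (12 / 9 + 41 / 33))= -7744 / 356843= -0.02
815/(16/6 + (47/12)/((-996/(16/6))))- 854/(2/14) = -5671.17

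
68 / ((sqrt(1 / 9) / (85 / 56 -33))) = -89913 / 14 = -6422.36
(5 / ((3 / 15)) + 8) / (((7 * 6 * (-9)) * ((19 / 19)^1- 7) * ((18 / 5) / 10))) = 275 / 6804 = 0.04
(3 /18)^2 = 1 /36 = 0.03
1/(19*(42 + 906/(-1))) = -0.00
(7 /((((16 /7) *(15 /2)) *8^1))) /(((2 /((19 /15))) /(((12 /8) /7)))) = 0.01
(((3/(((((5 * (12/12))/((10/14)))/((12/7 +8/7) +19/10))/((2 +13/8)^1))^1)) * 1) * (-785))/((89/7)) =-4548447/9968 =-456.30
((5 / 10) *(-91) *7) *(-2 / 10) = 637 / 10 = 63.70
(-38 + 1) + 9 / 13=-472 / 13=-36.31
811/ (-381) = -811/ 381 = -2.13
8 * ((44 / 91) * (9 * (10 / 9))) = 3520 / 91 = 38.68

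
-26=-26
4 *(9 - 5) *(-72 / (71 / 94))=-108288 / 71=-1525.18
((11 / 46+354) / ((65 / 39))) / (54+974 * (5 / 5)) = 9777 / 47288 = 0.21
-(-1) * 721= 721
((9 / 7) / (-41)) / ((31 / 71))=-639 / 8897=-0.07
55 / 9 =6.11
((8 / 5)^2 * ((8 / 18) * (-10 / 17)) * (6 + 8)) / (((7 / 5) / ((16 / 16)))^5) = -640000 / 367353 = -1.74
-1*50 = -50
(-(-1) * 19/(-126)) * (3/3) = -19/126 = -0.15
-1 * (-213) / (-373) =-213 / 373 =-0.57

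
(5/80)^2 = 1/256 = 0.00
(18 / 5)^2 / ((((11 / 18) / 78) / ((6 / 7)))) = 2729376 / 1925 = 1417.86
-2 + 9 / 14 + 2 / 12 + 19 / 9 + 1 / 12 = 253 / 252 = 1.00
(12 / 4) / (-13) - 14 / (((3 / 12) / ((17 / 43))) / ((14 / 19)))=-175715 / 10621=-16.54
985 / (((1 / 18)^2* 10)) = 31914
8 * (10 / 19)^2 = 800 / 361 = 2.22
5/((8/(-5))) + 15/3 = 15/8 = 1.88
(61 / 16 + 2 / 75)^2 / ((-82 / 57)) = -10.25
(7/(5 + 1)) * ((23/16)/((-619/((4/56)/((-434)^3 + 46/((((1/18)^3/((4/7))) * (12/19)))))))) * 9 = 483/22601976714752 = 0.00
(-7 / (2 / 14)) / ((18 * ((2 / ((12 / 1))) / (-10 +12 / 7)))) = 406 / 3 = 135.33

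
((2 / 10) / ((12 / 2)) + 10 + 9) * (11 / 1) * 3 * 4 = 12562 / 5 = 2512.40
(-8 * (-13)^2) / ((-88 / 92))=15548 / 11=1413.45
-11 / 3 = -3.67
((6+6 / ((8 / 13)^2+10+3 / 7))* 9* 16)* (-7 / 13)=-84478464 / 166205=-508.28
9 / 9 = 1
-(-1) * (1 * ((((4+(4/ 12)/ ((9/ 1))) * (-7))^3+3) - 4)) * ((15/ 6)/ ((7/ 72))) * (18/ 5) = -3553717040/ 1701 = -2089192.85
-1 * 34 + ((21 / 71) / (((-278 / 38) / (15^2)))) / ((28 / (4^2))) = -39.20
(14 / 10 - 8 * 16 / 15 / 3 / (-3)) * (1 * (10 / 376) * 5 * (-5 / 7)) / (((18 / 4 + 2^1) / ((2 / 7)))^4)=-507200 / 609151378563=-0.00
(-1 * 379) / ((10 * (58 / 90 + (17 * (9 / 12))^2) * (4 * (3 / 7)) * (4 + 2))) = -379 / 16787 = -0.02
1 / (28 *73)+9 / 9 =2045 / 2044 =1.00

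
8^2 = 64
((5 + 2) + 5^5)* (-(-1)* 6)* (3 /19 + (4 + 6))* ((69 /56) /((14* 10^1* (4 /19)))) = 31281633 /3920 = 7980.01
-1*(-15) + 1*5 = 20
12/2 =6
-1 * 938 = -938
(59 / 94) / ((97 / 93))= 5487 / 9118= 0.60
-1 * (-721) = 721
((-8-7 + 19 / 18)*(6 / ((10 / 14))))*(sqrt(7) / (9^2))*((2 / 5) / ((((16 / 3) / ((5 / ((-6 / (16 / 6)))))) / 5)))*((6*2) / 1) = 3514*sqrt(7) / 243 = 38.26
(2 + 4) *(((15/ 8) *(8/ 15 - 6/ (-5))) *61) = 2379/ 2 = 1189.50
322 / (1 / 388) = 124936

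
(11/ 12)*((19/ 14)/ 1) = 209/ 168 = 1.24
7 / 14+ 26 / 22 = 37 / 22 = 1.68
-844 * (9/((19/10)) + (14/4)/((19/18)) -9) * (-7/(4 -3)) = -106344/19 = -5597.05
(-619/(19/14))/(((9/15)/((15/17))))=-216650/323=-670.74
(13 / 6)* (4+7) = 143 / 6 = 23.83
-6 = -6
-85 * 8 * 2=-1360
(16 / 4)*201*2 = 1608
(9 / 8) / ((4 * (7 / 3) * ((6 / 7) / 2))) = 0.28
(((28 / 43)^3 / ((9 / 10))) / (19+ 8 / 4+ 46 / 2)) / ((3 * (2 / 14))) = 384160 / 23613579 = 0.02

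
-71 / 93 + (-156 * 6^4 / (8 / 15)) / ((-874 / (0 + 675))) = 11898342473 / 40641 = 292766.97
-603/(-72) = 67/8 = 8.38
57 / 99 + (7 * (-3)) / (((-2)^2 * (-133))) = 0.62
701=701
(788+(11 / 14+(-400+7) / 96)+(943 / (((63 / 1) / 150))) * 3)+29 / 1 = 241581 / 32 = 7549.41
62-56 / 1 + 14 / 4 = 19 / 2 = 9.50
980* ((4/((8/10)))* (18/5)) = 17640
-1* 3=-3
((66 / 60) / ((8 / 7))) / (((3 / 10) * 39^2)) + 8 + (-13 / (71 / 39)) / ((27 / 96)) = -45064805 / 2591784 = -17.39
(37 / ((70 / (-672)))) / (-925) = 48 / 125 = 0.38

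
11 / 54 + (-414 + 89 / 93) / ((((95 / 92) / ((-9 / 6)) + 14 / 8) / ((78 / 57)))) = -4959832037 / 9319158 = -532.22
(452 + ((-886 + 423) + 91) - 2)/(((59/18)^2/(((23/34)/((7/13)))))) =3778164/414239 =9.12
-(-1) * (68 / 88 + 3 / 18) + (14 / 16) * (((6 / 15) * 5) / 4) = 727 / 528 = 1.38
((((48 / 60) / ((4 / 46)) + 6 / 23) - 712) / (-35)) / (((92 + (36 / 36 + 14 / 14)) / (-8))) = -323168 / 189175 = -1.71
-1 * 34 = -34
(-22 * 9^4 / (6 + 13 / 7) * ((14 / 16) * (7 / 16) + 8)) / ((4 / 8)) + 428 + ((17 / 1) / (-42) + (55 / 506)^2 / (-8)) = -307570.35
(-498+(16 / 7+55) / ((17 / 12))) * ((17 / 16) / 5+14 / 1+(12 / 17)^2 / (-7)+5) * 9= -151809208155 / 1925896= -78825.24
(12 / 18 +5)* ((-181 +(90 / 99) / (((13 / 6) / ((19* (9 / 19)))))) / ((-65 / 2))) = 30.90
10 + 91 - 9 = 92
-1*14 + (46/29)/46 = -405/29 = -13.97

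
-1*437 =-437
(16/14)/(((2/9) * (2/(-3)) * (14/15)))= -405/49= -8.27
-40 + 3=-37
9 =9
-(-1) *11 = 11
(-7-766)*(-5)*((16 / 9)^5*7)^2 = 208231009626357760 / 3486784401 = 59720070.32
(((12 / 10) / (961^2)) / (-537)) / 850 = -1 / 351284300375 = -0.00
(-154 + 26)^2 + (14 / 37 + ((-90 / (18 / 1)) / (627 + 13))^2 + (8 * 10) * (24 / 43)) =428254594615 / 26066944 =16429.03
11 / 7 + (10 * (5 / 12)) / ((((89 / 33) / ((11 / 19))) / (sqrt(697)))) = 11 / 7 + 3025 * sqrt(697) / 3382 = 25.19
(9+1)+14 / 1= 24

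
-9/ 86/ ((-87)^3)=1/ 6292362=0.00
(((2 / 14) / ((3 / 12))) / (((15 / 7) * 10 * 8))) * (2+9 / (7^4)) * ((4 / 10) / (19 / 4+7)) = 9622 / 42317625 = 0.00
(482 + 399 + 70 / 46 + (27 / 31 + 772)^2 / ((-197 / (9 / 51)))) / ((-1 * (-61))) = 25718535933 / 4515399767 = 5.70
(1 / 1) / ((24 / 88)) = 11 / 3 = 3.67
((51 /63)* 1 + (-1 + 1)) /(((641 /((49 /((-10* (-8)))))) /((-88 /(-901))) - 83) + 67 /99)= 3927 /51579340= 0.00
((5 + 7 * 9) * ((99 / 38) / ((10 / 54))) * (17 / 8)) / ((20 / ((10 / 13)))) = 78.19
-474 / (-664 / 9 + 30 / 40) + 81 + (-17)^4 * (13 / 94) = 11638.27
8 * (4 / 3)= 32 / 3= 10.67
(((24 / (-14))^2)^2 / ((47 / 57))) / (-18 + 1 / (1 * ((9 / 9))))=-1181952 / 1918399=-0.62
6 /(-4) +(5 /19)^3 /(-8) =-82433 /54872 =-1.50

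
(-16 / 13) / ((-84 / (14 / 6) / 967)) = 3868 / 117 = 33.06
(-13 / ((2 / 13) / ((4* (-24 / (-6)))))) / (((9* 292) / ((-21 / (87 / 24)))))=2.98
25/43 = 0.58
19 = 19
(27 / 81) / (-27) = -1 / 81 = -0.01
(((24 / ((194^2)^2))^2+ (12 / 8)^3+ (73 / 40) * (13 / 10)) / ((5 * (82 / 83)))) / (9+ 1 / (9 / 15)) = 0.11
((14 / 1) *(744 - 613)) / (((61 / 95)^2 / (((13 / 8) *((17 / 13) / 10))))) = 28138145 / 29768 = 945.25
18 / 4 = 9 / 2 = 4.50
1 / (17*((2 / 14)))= 7 / 17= 0.41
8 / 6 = 1.33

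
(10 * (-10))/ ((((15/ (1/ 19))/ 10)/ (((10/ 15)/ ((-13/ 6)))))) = 800/ 741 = 1.08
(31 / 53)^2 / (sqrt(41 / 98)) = 6727 * sqrt(82) / 115169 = 0.53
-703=-703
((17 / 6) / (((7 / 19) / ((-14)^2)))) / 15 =4522 / 45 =100.49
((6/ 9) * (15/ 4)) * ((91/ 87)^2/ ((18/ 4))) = 41405/ 68121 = 0.61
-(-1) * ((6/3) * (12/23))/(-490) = -12/5635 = -0.00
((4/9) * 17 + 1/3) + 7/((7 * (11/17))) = 9.43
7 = 7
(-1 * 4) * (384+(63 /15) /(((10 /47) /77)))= -190398 /25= -7615.92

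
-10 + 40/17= -130/17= -7.65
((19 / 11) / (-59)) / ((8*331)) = -19 / 1718552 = -0.00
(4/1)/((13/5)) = 1.54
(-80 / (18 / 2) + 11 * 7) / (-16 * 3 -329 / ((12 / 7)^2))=-9808 / 23033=-0.43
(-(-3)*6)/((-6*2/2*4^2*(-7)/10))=15/56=0.27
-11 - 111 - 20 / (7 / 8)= -1014 / 7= -144.86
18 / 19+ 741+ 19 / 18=254107 / 342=743.00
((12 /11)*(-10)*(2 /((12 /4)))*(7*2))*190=-212800 /11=-19345.45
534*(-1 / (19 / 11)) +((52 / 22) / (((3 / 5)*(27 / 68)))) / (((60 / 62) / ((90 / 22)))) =-16586978 / 62073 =-267.22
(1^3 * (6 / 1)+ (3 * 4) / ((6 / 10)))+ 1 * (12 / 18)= 80 / 3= 26.67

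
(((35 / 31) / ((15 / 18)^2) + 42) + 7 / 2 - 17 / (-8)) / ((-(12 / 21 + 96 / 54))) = -3847473 / 183520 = -20.96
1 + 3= 4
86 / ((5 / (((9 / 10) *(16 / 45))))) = 688 / 125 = 5.50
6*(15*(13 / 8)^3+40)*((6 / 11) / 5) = 96183 / 1408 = 68.31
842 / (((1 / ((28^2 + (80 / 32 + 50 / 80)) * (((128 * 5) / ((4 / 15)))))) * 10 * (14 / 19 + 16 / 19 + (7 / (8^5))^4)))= 3484338826161600836854087680 / 34587645138205454899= 100739406.00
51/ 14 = 3.64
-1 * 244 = -244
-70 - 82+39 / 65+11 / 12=-9029 / 60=-150.48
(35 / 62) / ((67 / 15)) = 525 / 4154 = 0.13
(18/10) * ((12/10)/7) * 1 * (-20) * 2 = -432/35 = -12.34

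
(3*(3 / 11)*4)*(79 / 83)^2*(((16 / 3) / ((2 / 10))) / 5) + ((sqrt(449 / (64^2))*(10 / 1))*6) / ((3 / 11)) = 1198272 / 75779 + 55*sqrt(449) / 16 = 88.65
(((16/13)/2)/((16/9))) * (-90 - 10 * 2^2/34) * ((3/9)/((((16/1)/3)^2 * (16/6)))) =-62775/452608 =-0.14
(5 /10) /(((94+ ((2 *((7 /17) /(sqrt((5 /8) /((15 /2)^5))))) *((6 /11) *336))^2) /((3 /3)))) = 34969 /60491376814172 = 0.00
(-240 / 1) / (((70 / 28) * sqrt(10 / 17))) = -48 * sqrt(170) / 5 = -125.17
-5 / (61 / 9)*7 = -5.16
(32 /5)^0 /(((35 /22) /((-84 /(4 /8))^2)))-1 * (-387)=18127.80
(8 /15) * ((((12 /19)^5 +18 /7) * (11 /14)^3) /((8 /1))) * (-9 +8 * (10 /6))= 44518317701 /118902273980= 0.37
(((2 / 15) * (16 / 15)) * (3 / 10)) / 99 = 16 / 37125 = 0.00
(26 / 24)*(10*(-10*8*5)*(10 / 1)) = -130000 / 3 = -43333.33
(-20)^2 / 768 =25 / 48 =0.52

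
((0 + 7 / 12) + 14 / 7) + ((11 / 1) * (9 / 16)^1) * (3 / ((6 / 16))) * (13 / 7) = 7939 / 84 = 94.51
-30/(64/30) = -225/16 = -14.06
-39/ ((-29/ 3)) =117/ 29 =4.03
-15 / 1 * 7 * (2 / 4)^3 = -105 / 8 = -13.12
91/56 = 13/8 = 1.62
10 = 10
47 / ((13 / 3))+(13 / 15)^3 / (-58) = 27572189 / 2544750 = 10.83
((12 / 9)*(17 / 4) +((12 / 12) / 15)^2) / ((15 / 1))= 1276 / 3375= 0.38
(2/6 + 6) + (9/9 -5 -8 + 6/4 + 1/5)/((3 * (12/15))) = 49/24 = 2.04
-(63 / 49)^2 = -81 / 49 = -1.65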